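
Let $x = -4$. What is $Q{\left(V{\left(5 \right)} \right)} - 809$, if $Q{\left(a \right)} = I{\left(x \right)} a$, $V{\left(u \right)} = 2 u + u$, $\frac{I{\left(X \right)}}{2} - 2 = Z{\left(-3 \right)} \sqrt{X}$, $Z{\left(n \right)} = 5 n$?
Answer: $-749 - 900 i \approx -749.0 - 900.0 i$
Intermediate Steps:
$I{\left(X \right)} = 4 - 30 \sqrt{X}$ ($I{\left(X \right)} = 4 + 2 \cdot 5 \left(-3\right) \sqrt{X} = 4 + 2 \left(- 15 \sqrt{X}\right) = 4 - 30 \sqrt{X}$)
$V{\left(u \right)} = 3 u$
$Q{\left(a \right)} = a \left(4 - 60 i\right)$ ($Q{\left(a \right)} = \left(4 - 30 \sqrt{-4}\right) a = \left(4 - 30 \cdot 2 i\right) a = \left(4 - 60 i\right) a = a \left(4 - 60 i\right)$)
$Q{\left(V{\left(5 \right)} \right)} - 809 = 3 \cdot 5 \left(4 - 60 i\right) - 809 = 15 \left(4 - 60 i\right) - 809 = \left(60 - 900 i\right) - 809 = -749 - 900 i$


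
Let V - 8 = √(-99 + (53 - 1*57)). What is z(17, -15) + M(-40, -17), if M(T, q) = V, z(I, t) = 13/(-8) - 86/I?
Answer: 179/136 + I*√103 ≈ 1.3162 + 10.149*I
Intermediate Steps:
z(I, t) = -13/8 - 86/I (z(I, t) = 13*(-⅛) - 86/I = -13/8 - 86/I)
V = 8 + I*√103 (V = 8 + √(-99 + (53 - 1*57)) = 8 + √(-99 + (53 - 57)) = 8 + √(-99 - 4) = 8 + √(-103) = 8 + I*√103 ≈ 8.0 + 10.149*I)
M(T, q) = 8 + I*√103
z(17, -15) + M(-40, -17) = (-13/8 - 86/17) + (8 + I*√103) = -909/136 + (8 + I*√103) = 179/136 + I*√103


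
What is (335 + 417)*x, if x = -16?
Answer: -12032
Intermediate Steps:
(335 + 417)*x = (335 + 417)*(-16) = 752*(-16) = -12032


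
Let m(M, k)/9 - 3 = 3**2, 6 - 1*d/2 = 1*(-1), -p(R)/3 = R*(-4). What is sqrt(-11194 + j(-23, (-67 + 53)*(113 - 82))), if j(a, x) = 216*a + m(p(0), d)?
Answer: I*sqrt(16054) ≈ 126.7*I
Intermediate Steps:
p(R) = 12*R (p(R) = -3*R*(-4) = -(-12)*R = 12*R)
d = 14 (d = 12 - 2*(-1) = 12 + 2 = 14)
m(M, k) = 108 (m(M, k) = 27 + 9*3**2 = 27 + 9*9 = 27 + 81 = 108)
j(a, x) = 108 + 216*a (j(a, x) = 216*a + 108 = 108 + 216*a)
sqrt(-11194 + j(-23, (-67 + 53)*(113 - 82))) = sqrt(-11194 + (108 + 216*(-23))) = sqrt(-11194 + (108 - 4968)) = sqrt(-11194 - 4860) = sqrt(-16054) = I*sqrt(16054)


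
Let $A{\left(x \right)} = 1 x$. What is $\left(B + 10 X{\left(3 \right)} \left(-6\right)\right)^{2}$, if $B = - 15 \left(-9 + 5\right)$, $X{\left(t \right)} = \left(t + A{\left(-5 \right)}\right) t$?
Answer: $176400$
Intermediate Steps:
$A{\left(x \right)} = x$
$X{\left(t \right)} = t \left(-5 + t\right)$ ($X{\left(t \right)} = \left(t - 5\right) t = \left(-5 + t\right) t = t \left(-5 + t\right)$)
$B = 60$ ($B = \left(-15\right) \left(-4\right) = 60$)
$\left(B + 10 X{\left(3 \right)} \left(-6\right)\right)^{2} = \left(60 + 10 \cdot 3 \left(-5 + 3\right) \left(-6\right)\right)^{2} = \left(60 + 10 \cdot 3 \left(-2\right) \left(-6\right)\right)^{2} = \left(60 + 10 \left(-6\right) \left(-6\right)\right)^{2} = \left(60 - -360\right)^{2} = \left(60 + 360\right)^{2} = 420^{2} = 176400$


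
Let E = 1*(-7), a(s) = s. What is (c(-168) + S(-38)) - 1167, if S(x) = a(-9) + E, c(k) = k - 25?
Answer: -1376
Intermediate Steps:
c(k) = -25 + k
E = -7
S(x) = -16 (S(x) = -9 - 7 = -16)
(c(-168) + S(-38)) - 1167 = ((-25 - 168) - 16) - 1167 = (-193 - 16) - 1167 = -209 - 1167 = -1376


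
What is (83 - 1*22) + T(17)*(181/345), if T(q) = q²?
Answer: 73354/345 ≈ 212.62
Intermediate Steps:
(83 - 1*22) + T(17)*(181/345) = (83 - 1*22) + 17²*(181/345) = (83 - 22) + 289*(181*(1/345)) = 61 + 289*(181/345) = 61 + 52309/345 = 73354/345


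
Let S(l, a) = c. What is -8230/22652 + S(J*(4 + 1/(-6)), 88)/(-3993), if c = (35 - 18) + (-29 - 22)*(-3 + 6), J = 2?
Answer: -14890859/45224718 ≈ -0.32926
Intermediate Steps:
c = -136 (c = 17 - 51*3 = 17 - 153 = -136)
S(l, a) = -136
-8230/22652 + S(J*(4 + 1/(-6)), 88)/(-3993) = -8230/22652 - 136/(-3993) = -8230*1/22652 - 136*(-1/3993) = -4115/11326 + 136/3993 = -14890859/45224718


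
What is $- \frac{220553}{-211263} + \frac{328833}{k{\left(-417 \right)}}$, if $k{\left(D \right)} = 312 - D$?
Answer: $\frac{859642336}{1901367} \approx 452.12$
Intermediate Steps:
$- \frac{220553}{-211263} + \frac{328833}{k{\left(-417 \right)}} = - \frac{220553}{-211263} + \frac{328833}{312 - -417} = \left(-220553\right) \left(- \frac{1}{211263}\right) + \frac{328833}{312 + 417} = \frac{220553}{211263} + \frac{328833}{729} = \frac{220553}{211263} + 328833 \cdot \frac{1}{729} = \frac{220553}{211263} + \frac{12179}{27} = \frac{859642336}{1901367}$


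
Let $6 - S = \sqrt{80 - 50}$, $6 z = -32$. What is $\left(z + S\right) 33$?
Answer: $22 - 33 \sqrt{30} \approx -158.75$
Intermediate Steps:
$z = - \frac{16}{3}$ ($z = \frac{1}{6} \left(-32\right) = - \frac{16}{3} \approx -5.3333$)
$S = 6 - \sqrt{30}$ ($S = 6 - \sqrt{80 - 50} = 6 - \sqrt{30} \approx 0.52277$)
$\left(z + S\right) 33 = \left(- \frac{16}{3} + \left(6 - \sqrt{30}\right)\right) 33 = \left(\frac{2}{3} - \sqrt{30}\right) 33 = 22 - 33 \sqrt{30}$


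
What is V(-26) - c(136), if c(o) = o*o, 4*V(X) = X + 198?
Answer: -18453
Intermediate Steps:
V(X) = 99/2 + X/4 (V(X) = (X + 198)/4 = (198 + X)/4 = 99/2 + X/4)
c(o) = o²
V(-26) - c(136) = (99/2 + (¼)*(-26)) - 1*136² = (99/2 - 13/2) - 1*18496 = 43 - 18496 = -18453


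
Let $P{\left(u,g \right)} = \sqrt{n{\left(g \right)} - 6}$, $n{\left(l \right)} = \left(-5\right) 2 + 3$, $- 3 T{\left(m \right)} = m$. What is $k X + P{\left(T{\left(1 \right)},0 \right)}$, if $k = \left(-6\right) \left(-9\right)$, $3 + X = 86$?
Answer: $4482 + i \sqrt{13} \approx 4482.0 + 3.6056 i$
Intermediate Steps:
$X = 83$ ($X = -3 + 86 = 83$)
$T{\left(m \right)} = - \frac{m}{3}$
$k = 54$
$n{\left(l \right)} = -7$ ($n{\left(l \right)} = -10 + 3 = -7$)
$P{\left(u,g \right)} = i \sqrt{13}$ ($P{\left(u,g \right)} = \sqrt{-7 - 6} = \sqrt{-13} = i \sqrt{13}$)
$k X + P{\left(T{\left(1 \right)},0 \right)} = 54 \cdot 83 + i \sqrt{13} = 4482 + i \sqrt{13}$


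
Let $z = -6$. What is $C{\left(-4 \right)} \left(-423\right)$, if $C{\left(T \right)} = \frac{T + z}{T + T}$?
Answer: $- \frac{2115}{4} \approx -528.75$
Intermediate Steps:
$C{\left(T \right)} = \frac{-6 + T}{2 T}$ ($C{\left(T \right)} = \frac{T - 6}{T + T} = \frac{-6 + T}{2 T}$)
$C{\left(-4 \right)} \left(-423\right) = \frac{-6 - 4}{2 \left(-4\right)} \left(-423\right) = \frac{1}{2} \left(- \frac{1}{4}\right) \left(-10\right) \left(-423\right) = \frac{5}{4} \left(-423\right) = - \frac{2115}{4}$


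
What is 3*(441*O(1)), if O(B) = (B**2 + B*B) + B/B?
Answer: 3969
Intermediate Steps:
O(B) = 1 + 2*B**2 (O(B) = (B**2 + B**2) + 1 = 2*B**2 + 1 = 1 + 2*B**2)
3*(441*O(1)) = 3*(441*(1 + 2*1**2)) = 3*(441*(1 + 2*1)) = 3*(441*(1 + 2)) = 3*(441*3) = 3*1323 = 3969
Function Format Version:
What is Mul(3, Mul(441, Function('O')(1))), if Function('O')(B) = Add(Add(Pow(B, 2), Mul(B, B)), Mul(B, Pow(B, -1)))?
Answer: 3969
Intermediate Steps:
Function('O')(B) = Add(1, Mul(2, Pow(B, 2))) (Function('O')(B) = Add(Add(Pow(B, 2), Pow(B, 2)), 1) = Add(Mul(2, Pow(B, 2)), 1) = Add(1, Mul(2, Pow(B, 2))))
Mul(3, Mul(441, Function('O')(1))) = Mul(3, Mul(441, Add(1, Mul(2, Pow(1, 2))))) = Mul(3, Mul(441, Add(1, Mul(2, 1)))) = Mul(3, Mul(441, Add(1, 2))) = Mul(3, Mul(441, 3)) = Mul(3, 1323) = 3969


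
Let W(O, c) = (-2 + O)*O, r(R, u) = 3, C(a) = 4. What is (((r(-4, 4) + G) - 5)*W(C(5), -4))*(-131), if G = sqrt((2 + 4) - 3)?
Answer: 2096 - 1048*sqrt(3) ≈ 280.81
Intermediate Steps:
G = sqrt(3) (G = sqrt(6 - 3) = sqrt(3) ≈ 1.7320)
W(O, c) = O*(-2 + O)
(((r(-4, 4) + G) - 5)*W(C(5), -4))*(-131) = (((3 + sqrt(3)) - 5)*(4*(-2 + 4)))*(-131) = ((-2 + sqrt(3))*(4*2))*(-131) = ((-2 + sqrt(3))*8)*(-131) = (-16 + 8*sqrt(3))*(-131) = 2096 - 1048*sqrt(3)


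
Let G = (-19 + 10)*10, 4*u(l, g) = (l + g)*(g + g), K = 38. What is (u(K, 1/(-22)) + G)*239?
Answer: -21021245/968 ≈ -21716.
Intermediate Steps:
u(l, g) = g*(g + l)/2 (u(l, g) = ((l + g)*(g + g))/4 = ((g + l)*(2*g))/4 = (2*g*(g + l))/4 = g*(g + l)/2)
G = -90 (G = -9*10 = -90)
(u(K, 1/(-22)) + G)*239 = ((1/2)*(1/(-22) + 38)/(-22) - 90)*239 = ((1/2)*(-1/22)*(-1/22 + 38) - 90)*239 = ((1/2)*(-1/22)*(835/22) - 90)*239 = (-835/968 - 90)*239 = -87955/968*239 = -21021245/968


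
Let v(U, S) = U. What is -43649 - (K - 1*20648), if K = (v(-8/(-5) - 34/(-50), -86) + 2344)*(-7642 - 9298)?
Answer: 198614911/5 ≈ 3.9723e+7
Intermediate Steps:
K = -198729916/5 (K = ((-8/(-5) - 34/(-50)) + 2344)*(-7642 - 9298) = ((-8*(-⅕) - 34*(-1/50)) + 2344)*(-16940) = ((8/5 + 17/25) + 2344)*(-16940) = (57/25 + 2344)*(-16940) = (58657/25)*(-16940) = -198729916/5 ≈ -3.9746e+7)
-43649 - (K - 1*20648) = -43649 - (-198729916/5 - 1*20648) = -43649 - (-198729916/5 - 20648) = -43649 - 1*(-198833156/5) = -43649 + 198833156/5 = 198614911/5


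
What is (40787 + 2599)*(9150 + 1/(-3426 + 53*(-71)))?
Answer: 407700405102/1027 ≈ 3.9698e+8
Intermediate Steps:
(40787 + 2599)*(9150 + 1/(-3426 + 53*(-71))) = 43386*(9150 + 1/(-3426 - 3763)) = 43386*(9150 + 1/(-7189)) = 43386*(9150 - 1/7189) = 43386*(65779349/7189) = 407700405102/1027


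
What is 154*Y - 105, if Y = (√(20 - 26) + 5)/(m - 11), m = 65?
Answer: -2450/27 + 77*I*√6/27 ≈ -90.741 + 6.9856*I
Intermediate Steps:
Y = 5/54 + I*√6/54 (Y = (√(20 - 26) + 5)/(65 - 11) = (√(-6) + 5)/54 = (I*√6 + 5)*(1/54) = (5 + I*√6)*(1/54) = 5/54 + I*√6/54 ≈ 0.092593 + 0.045361*I)
154*Y - 105 = 154*(5/54 + I*√6/54) - 105 = (385/27 + 77*I*√6/27) - 105 = -2450/27 + 77*I*√6/27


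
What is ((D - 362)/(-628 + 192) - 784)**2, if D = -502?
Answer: 7265857600/11881 ≈ 6.1155e+5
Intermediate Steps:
((D - 362)/(-628 + 192) - 784)**2 = ((-502 - 362)/(-628 + 192) - 784)**2 = (-864/(-436) - 784)**2 = (-864*(-1/436) - 784)**2 = (216/109 - 784)**2 = (-85240/109)**2 = 7265857600/11881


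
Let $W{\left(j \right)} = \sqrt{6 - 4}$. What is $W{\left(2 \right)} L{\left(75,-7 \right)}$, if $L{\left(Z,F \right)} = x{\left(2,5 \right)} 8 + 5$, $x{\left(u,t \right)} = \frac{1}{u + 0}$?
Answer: $9 \sqrt{2} \approx 12.728$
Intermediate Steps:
$x{\left(u,t \right)} = \frac{1}{u}$
$W{\left(j \right)} = \sqrt{2}$
$L{\left(Z,F \right)} = 9$ ($L{\left(Z,F \right)} = \frac{1}{2} \cdot 8 + 5 = 4 + 5 = 9$)
$W{\left(2 \right)} L{\left(75,-7 \right)} = \sqrt{2} \cdot 9 = 9 \sqrt{2}$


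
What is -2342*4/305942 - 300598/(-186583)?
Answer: 45108821886/28541788093 ≈ 1.5804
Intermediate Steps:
-2342*4/305942 - 300598/(-186583) = -9368*1/305942 - 300598*(-1/186583) = -4684/152971 + 300598/186583 = 45108821886/28541788093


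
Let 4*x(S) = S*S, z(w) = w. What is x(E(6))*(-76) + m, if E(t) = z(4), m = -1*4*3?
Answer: -316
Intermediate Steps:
m = -12 (m = -4*3 = -12)
E(t) = 4
x(S) = S²/4 (x(S) = (S*S)/4 = S²/4)
x(E(6))*(-76) + m = ((¼)*4²)*(-76) - 12 = ((¼)*16)*(-76) - 12 = 4*(-76) - 12 = -304 - 12 = -316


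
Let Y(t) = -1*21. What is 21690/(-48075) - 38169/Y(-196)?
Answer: 40767093/22435 ≈ 1817.1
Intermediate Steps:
Y(t) = -21
21690/(-48075) - 38169/Y(-196) = 21690/(-48075) - 38169/(-21) = 21690*(-1/48075) - 38169*(-1/21) = -1446/3205 + 12723/7 = 40767093/22435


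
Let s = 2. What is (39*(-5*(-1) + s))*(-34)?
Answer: -9282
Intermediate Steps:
(39*(-5*(-1) + s))*(-34) = (39*(-5*(-1) + 2))*(-34) = (39*(5 + 2))*(-34) = (39*7)*(-34) = 273*(-34) = -9282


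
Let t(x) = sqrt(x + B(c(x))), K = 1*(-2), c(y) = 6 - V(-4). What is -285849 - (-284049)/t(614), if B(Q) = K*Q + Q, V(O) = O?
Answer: -285849 + 284049*sqrt(151)/302 ≈ -2.7429e+5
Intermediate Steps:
c(y) = 10 (c(y) = 6 - 1*(-4) = 6 + 4 = 10)
K = -2
B(Q) = -Q (B(Q) = -2*Q + Q = -Q)
t(x) = sqrt(-10 + x) (t(x) = sqrt(x - 1*10) = sqrt(x - 10) = sqrt(-10 + x))
-285849 - (-284049)/t(614) = -285849 - (-284049)/(sqrt(-10 + 614)) = -285849 - (-284049)/(sqrt(604)) = -285849 - (-284049)/(2*sqrt(151)) = -285849 - (-284049)*sqrt(151)/302 = -285849 + 284049*sqrt(151)/302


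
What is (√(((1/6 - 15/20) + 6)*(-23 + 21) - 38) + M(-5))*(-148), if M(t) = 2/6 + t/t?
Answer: -592/3 - 74*I*√1758/3 ≈ -197.33 - 1034.2*I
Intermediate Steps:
M(t) = 4/3 (M(t) = 2*(⅙) + 1 = ⅓ + 1 = 4/3)
(√(((1/6 - 15/20) + 6)*(-23 + 21) - 38) + M(-5))*(-148) = (√(((1/6 - 15/20) + 6)*(-23 + 21) - 38) + 4/3)*(-148) = (√(((1*(⅙) - 15*1/20) + 6)*(-2) - 38) + 4/3)*(-148) = (√(((⅙ - ¾) + 6)*(-2) - 38) + 4/3)*(-148) = (√((-7/12 + 6)*(-2) - 38) + 4/3)*(-148) = (√((65/12)*(-2) - 38) + 4/3)*(-148) = (√(-65/6 - 38) + 4/3)*(-148) = (√(-293/6) + 4/3)*(-148) = (I*√1758/6 + 4/3)*(-148) = (4/3 + I*√1758/6)*(-148) = -592/3 - 74*I*√1758/3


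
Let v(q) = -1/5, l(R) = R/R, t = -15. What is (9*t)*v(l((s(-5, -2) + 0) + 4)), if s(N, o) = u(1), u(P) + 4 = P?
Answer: 27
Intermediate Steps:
u(P) = -4 + P
s(N, o) = -3 (s(N, o) = -4 + 1 = -3)
l(R) = 1
v(q) = -⅕ (v(q) = -1*⅕ = -⅕)
(9*t)*v(l((s(-5, -2) + 0) + 4)) = (9*(-15))*(-⅕) = -135*(-⅕) = 27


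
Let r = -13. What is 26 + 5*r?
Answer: -39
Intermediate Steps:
26 + 5*r = 26 + 5*(-13) = 26 - 65 = -39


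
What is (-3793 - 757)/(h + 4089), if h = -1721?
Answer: -2275/1184 ≈ -1.9215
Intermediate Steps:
(-3793 - 757)/(h + 4089) = (-3793 - 757)/(-1721 + 4089) = -4550/2368 = -4550*1/2368 = -2275/1184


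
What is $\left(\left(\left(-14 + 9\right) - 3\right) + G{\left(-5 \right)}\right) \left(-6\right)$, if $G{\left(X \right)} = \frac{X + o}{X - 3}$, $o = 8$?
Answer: $\frac{201}{4} \approx 50.25$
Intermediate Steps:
$G{\left(X \right)} = \frac{8 + X}{-3 + X}$ ($G{\left(X \right)} = \frac{X + 8}{X - 3} = \frac{8 + X}{-3 + X}$)
$\left(\left(\left(-14 + 9\right) - 3\right) + G{\left(-5 \right)}\right) \left(-6\right) = \left(\left(\left(-14 + 9\right) - 3\right) + \frac{8 - 5}{-3 - 5}\right) \left(-6\right) = \left(\left(-5 - 3\right) + \frac{1}{-8} \cdot 3\right) \left(-6\right) = \left(-8 - \frac{3}{8}\right) \left(-6\right) = \left(- \frac{67}{8}\right) \left(-6\right) = \frac{201}{4}$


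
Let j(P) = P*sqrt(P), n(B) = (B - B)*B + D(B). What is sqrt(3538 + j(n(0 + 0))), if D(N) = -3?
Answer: sqrt(3538 - 3*I*sqrt(3)) ≈ 59.481 - 0.0437*I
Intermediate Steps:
n(B) = -3 (n(B) = (B - B)*B - 3 = 0*B - 3 = 0 - 3 = -3)
j(P) = P**(3/2)
sqrt(3538 + j(n(0 + 0))) = sqrt(3538 + (-3)**(3/2)) = sqrt(3538 - 3*I*sqrt(3))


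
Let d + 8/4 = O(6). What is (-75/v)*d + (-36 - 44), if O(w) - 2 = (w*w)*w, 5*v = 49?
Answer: -84920/49 ≈ -1733.1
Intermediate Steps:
v = 49/5 (v = (1/5)*49 = 49/5 ≈ 9.8000)
O(w) = 2 + w**3 (O(w) = 2 + (w*w)*w = 2 + w**2*w = 2 + w**3)
d = 216 (d = -2 + (2 + 6**3) = -2 + (2 + 216) = -2 + 218 = 216)
(-75/v)*d + (-36 - 44) = -75/49/5*216 + (-36 - 44) = -75*5/49*216 - 80 = -375/49*216 - 80 = -81000/49 - 80 = -84920/49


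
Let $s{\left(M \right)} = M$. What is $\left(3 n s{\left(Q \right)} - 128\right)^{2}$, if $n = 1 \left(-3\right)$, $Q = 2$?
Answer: $21316$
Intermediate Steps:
$n = -3$
$\left(3 n s{\left(Q \right)} - 128\right)^{2} = \left(3 \left(-3\right) 2 - 128\right)^{2} = \left(\left(-9\right) 2 - 128\right)^{2} = \left(-18 - 128\right)^{2} = \left(-146\right)^{2} = 21316$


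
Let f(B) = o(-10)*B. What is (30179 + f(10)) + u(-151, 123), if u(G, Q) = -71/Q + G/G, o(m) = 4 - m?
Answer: 3729289/123 ≈ 30319.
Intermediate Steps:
f(B) = 14*B (f(B) = (4 - 1*(-10))*B = (4 + 10)*B = 14*B)
u(G, Q) = 1 - 71/Q (u(G, Q) = -71/Q + 1 = 1 - 71/Q)
(30179 + f(10)) + u(-151, 123) = (30179 + 14*10) + (-71 + 123)/123 = (30179 + 140) + (1/123)*52 = 30319 + 52/123 = 3729289/123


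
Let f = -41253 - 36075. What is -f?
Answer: 77328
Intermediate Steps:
f = -77328
-f = -1*(-77328) = 77328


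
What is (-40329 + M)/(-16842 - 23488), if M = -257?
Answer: 20293/20165 ≈ 1.0063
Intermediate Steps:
(-40329 + M)/(-16842 - 23488) = (-40329 - 257)/(-16842 - 23488) = -40586/(-40330) = -40586*(-1/40330) = 20293/20165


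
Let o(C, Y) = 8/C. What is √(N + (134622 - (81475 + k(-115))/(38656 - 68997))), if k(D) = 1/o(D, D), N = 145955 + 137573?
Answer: √6159063095951570/121364 ≈ 646.65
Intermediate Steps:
N = 283528
k(D) = D/8 (k(D) = 1/(8/D) = D/8)
√(N + (134622 - (81475 + k(-115))/(38656 - 68997))) = √(283528 + (134622 - (81475 + (⅛)*(-115))/(38656 - 68997))) = √(283528 + (134622 - (81475 - 115/8)/(-30341))) = √(283528 + (134622 - 651685*(-1)/(8*30341))) = √(283528 + (134622 - 1*(-651685/242728))) = √(283528 + (134622 + 651685/242728)) = √(283528 + 32677180501/242728) = √(101497364885/242728) = √6159063095951570/121364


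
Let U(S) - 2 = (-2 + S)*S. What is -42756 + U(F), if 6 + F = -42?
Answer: -40354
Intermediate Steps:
F = -48 (F = -6 - 42 = -48)
U(S) = 2 + S*(-2 + S) (U(S) = 2 + (-2 + S)*S = 2 + S*(-2 + S))
-42756 + U(F) = -42756 + (2 + (-48)**2 - 2*(-48)) = -42756 + (2 + 2304 + 96) = -42756 + 2402 = -40354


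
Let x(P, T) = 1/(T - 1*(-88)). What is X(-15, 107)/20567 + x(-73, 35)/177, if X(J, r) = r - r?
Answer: 1/21771 ≈ 4.5933e-5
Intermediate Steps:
x(P, T) = 1/(88 + T) (x(P, T) = 1/(T + 88) = 1/(88 + T))
X(J, r) = 0
X(-15, 107)/20567 + x(-73, 35)/177 = 0/20567 + 1/((88 + 35)*177) = 0*(1/20567) + (1/177)/123 = 0 + (1/123)*(1/177) = 0 + 1/21771 = 1/21771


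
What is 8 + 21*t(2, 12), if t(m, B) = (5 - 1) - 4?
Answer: 8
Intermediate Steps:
t(m, B) = 0 (t(m, B) = 4 - 4 = 0)
8 + 21*t(2, 12) = 8 + 21*0 = 8 + 0 = 8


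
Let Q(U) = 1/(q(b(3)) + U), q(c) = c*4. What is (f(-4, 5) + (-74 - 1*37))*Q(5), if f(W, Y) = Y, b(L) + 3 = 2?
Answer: -106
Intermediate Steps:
b(L) = -1 (b(L) = -3 + 2 = -1)
q(c) = 4*c
Q(U) = 1/(-4 + U) (Q(U) = 1/(4*(-1) + U) = 1/(-4 + U))
(f(-4, 5) + (-74 - 1*37))*Q(5) = (5 + (-74 - 1*37))/(-4 + 5) = (5 + (-74 - 37))/1 = (5 - 111)*1 = -106*1 = -106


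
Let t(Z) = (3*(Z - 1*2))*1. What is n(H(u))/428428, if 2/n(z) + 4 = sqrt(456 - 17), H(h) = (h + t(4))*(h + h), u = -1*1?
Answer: 2/45306261 + sqrt(439)/90612522 ≈ 2.7537e-7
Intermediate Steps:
t(Z) = -6 + 3*Z (t(Z) = (3*(Z - 2))*1 = (3*(-2 + Z))*1 = (-6 + 3*Z)*1 = -6 + 3*Z)
u = -1
H(h) = 2*h*(6 + h) (H(h) = (h + (-6 + 3*4))*(h + h) = (h + (-6 + 12))*(2*h) = (h + 6)*(2*h) = (6 + h)*(2*h) = 2*h*(6 + h))
n(z) = 2/(-4 + sqrt(439)) (n(z) = 2/(-4 + sqrt(456 - 17)) = 2/(-4 + sqrt(439)))
n(H(u))/428428 = (8/423 + 2*sqrt(439)/423)/428428 = (8/423 + 2*sqrt(439)/423)*(1/428428) = 2/45306261 + sqrt(439)/90612522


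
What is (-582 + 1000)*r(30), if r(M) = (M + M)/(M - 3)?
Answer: 8360/9 ≈ 928.89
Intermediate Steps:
r(M) = 2*M/(-3 + M) (r(M) = (2*M)/(-3 + M) = 2*M/(-3 + M))
(-582 + 1000)*r(30) = (-582 + 1000)*(2*30/(-3 + 30)) = 418*(2*30/27) = 418*(2*30*(1/27)) = 418*(20/9) = 8360/9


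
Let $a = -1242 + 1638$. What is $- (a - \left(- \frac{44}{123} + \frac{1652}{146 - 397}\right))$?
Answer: $- \frac{12439948}{30873} \approx -402.94$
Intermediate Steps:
$a = 396$
$- (a - \left(- \frac{44}{123} + \frac{1652}{146 - 397}\right)) = - (396 - \left(- \frac{44}{123} + \frac{1652}{146 - 397}\right)) = - (396 - \left(- \frac{44}{123} + \frac{1652}{-251}\right)) = - (396 + \left(\frac{44}{123} - - \frac{1652}{251}\right)) = - (396 + \left(\frac{44}{123} + \frac{1652}{251}\right)) = - (396 + \frac{214240}{30873}) = \left(-1\right) \frac{12439948}{30873} = - \frac{12439948}{30873}$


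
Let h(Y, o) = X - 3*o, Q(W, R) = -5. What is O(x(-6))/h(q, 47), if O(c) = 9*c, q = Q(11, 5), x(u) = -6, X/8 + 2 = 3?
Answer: 54/133 ≈ 0.40601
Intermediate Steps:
X = 8 (X = -16 + 8*3 = -16 + 24 = 8)
q = -5
h(Y, o) = 8 - 3*o
O(x(-6))/h(q, 47) = (9*(-6))/(8 - 3*47) = -54/(8 - 141) = -54/(-133) = -54*(-1/133) = 54/133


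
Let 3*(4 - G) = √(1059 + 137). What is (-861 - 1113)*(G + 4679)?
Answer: -9244242 + 1316*√299 ≈ -9.2215e+6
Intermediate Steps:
G = 4 - 2*√299/3 (G = 4 - √(1059 + 137)/3 = 4 - 2*√299/3 ≈ -7.5277)
(-861 - 1113)*(G + 4679) = (-861 - 1113)*((4 - 2*√299/3) + 4679) = -1974*(4683 - 2*√299/3) = -9244242 + 1316*√299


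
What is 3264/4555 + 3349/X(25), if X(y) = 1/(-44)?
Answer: -671203316/4555 ≈ -1.4736e+5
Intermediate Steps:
X(y) = -1/44
3264/4555 + 3349/X(25) = 3264/4555 + 3349/(-1/44) = 3264*(1/4555) + 3349*(-44) = 3264/4555 - 147356 = -671203316/4555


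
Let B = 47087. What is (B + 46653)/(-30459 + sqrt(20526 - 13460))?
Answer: -571045332/185548723 - 18748*sqrt(7066)/185548723 ≈ -3.0861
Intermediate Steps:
(B + 46653)/(-30459 + sqrt(20526 - 13460)) = (47087 + 46653)/(-30459 + sqrt(20526 - 13460)) = 93740/(-30459 + sqrt(7066))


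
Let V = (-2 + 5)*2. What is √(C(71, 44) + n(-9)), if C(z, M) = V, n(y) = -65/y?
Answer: √119/3 ≈ 3.6362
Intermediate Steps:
V = 6 (V = 3*2 = 6)
C(z, M) = 6
√(C(71, 44) + n(-9)) = √(6 - 65/(-9)) = √(6 - 65*(-⅑)) = √(6 + 65/9) = √(119/9) = √119/3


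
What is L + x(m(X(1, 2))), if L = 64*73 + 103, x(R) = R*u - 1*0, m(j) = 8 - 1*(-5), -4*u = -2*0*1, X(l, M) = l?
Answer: 4775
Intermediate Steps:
u = 0 (u = -(-2*0)/4 = -0 = -¼*0 = 0)
m(j) = 13 (m(j) = 8 + 5 = 13)
x(R) = 0 (x(R) = R*0 - 1*0 = 0 + 0 = 0)
L = 4775 (L = 4672 + 103 = 4775)
L + x(m(X(1, 2))) = 4775 + 0 = 4775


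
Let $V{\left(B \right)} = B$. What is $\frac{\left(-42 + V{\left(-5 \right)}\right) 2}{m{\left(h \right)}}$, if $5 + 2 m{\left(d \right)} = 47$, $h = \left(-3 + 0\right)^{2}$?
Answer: $- \frac{94}{21} \approx -4.4762$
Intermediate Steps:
$h = 9$ ($h = \left(-3\right)^{2} = 9$)
$m{\left(d \right)} = 21$ ($m{\left(d \right)} = - \frac{5}{2} + \frac{1}{2} \cdot 47 = - \frac{5}{2} + \frac{47}{2} = 21$)
$\frac{\left(-42 + V{\left(-5 \right)}\right) 2}{m{\left(h \right)}} = \frac{\left(-42 - 5\right) 2}{21} = \left(-47\right) 2 \cdot \frac{1}{21} = \left(-94\right) \frac{1}{21} = - \frac{94}{21}$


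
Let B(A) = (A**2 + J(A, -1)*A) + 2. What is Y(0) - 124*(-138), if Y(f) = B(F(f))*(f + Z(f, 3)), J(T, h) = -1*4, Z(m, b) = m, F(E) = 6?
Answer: 17112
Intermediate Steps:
J(T, h) = -4
B(A) = 2 + A**2 - 4*A (B(A) = (A**2 - 4*A) + 2 = 2 + A**2 - 4*A)
Y(f) = 28*f (Y(f) = (2 + 6**2 - 4*6)*(f + f) = (2 + 36 - 24)*(2*f) = 14*(2*f) = 28*f)
Y(0) - 124*(-138) = 28*0 - 124*(-138) = 0 + 17112 = 17112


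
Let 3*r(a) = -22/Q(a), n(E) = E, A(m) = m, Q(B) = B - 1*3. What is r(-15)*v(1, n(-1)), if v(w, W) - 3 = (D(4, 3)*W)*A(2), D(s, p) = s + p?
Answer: -121/27 ≈ -4.4815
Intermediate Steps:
Q(B) = -3 + B (Q(B) = B - 3 = -3 + B)
D(s, p) = p + s
v(w, W) = 3 + 14*W (v(w, W) = 3 + ((3 + 4)*W)*2 = 3 + (7*W)*2 = 3 + 14*W)
r(a) = -22/(3*(-3 + a)) (r(a) = (-22/(-3 + a))/3 = -22/(3*(-3 + a)))
r(-15)*v(1, n(-1)) = (-22/(-9 + 3*(-15)))*(3 + 14*(-1)) = (-22/(-9 - 45))*(3 - 14) = -22/(-54)*(-11) = -22*(-1/54)*(-11) = (11/27)*(-11) = -121/27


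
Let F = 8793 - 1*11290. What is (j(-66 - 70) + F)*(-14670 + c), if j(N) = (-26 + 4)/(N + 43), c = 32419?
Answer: -4121300051/93 ≈ -4.4315e+7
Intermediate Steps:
F = -2497 (F = 8793 - 11290 = -2497)
j(N) = -22/(43 + N)
(j(-66 - 70) + F)*(-14670 + c) = (-22/(43 + (-66 - 70)) - 2497)*(-14670 + 32419) = (-22/(43 - 136) - 2497)*17749 = (-22/(-93) - 2497)*17749 = (-22*(-1/93) - 2497)*17749 = (22/93 - 2497)*17749 = -232199/93*17749 = -4121300051/93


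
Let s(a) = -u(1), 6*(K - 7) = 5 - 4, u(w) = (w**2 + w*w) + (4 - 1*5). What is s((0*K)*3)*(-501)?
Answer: 501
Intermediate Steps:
u(w) = -1 + 2*w**2 (u(w) = (w**2 + w**2) + (4 - 5) = 2*w**2 - 1 = -1 + 2*w**2)
K = 43/6 (K = 7 + (5 - 4)/6 = 7 + (1/6)*1 = 7 + 1/6 = 43/6 ≈ 7.1667)
s(a) = -1 (s(a) = -(-1 + 2*1**2) = -(-1 + 2*1) = -(-1 + 2) = -1*1 = -1)
s((0*K)*3)*(-501) = -1*(-501) = 501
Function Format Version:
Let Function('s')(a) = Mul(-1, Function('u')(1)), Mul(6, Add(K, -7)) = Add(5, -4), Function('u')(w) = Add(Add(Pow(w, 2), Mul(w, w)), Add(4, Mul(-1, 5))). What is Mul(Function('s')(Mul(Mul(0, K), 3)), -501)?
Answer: 501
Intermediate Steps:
Function('u')(w) = Add(-1, Mul(2, Pow(w, 2))) (Function('u')(w) = Add(Add(Pow(w, 2), Pow(w, 2)), Add(4, -5)) = Add(Mul(2, Pow(w, 2)), -1) = Add(-1, Mul(2, Pow(w, 2))))
K = Rational(43, 6) (K = Add(7, Mul(Rational(1, 6), Add(5, -4))) = Add(7, Mul(Rational(1, 6), 1)) = Add(7, Rational(1, 6)) = Rational(43, 6) ≈ 7.1667)
Function('s')(a) = -1 (Function('s')(a) = Mul(-1, Add(-1, Mul(2, Pow(1, 2)))) = Mul(-1, Add(-1, Mul(2, 1))) = Mul(-1, Add(-1, 2)) = Mul(-1, 1) = -1)
Mul(Function('s')(Mul(Mul(0, K), 3)), -501) = Mul(-1, -501) = 501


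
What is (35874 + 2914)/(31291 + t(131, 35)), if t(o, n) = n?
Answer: 19394/15663 ≈ 1.2382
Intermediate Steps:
(35874 + 2914)/(31291 + t(131, 35)) = (35874 + 2914)/(31291 + 35) = 38788/31326 = 38788*(1/31326) = 19394/15663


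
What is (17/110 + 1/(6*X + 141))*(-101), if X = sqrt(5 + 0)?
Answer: -1072519/65670 + 202*sqrt(5)/6567 ≈ -16.263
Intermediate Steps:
X = sqrt(5) ≈ 2.2361
(17/110 + 1/(6*X + 141))*(-101) = (17/110 + 1/(6*sqrt(5) + 141))*(-101) = (17*(1/110) + 1/(141 + 6*sqrt(5)))*(-101) = (17/110 + 1/(141 + 6*sqrt(5)))*(-101) = -1717/110 - 101/(141 + 6*sqrt(5))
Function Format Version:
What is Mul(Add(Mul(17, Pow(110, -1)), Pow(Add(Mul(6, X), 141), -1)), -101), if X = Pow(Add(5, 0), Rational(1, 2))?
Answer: Add(Rational(-1072519, 65670), Mul(Rational(202, 6567), Pow(5, Rational(1, 2)))) ≈ -16.263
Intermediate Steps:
X = Pow(5, Rational(1, 2)) ≈ 2.2361
Mul(Add(Mul(17, Pow(110, -1)), Pow(Add(Mul(6, X), 141), -1)), -101) = Mul(Add(Mul(17, Pow(110, -1)), Pow(Add(Mul(6, Pow(5, Rational(1, 2))), 141), -1)), -101) = Mul(Add(Mul(17, Rational(1, 110)), Pow(Add(141, Mul(6, Pow(5, Rational(1, 2)))), -1)), -101) = Mul(Add(Rational(17, 110), Pow(Add(141, Mul(6, Pow(5, Rational(1, 2)))), -1)), -101) = Add(Rational(-1717, 110), Mul(-101, Pow(Add(141, Mul(6, Pow(5, Rational(1, 2)))), -1)))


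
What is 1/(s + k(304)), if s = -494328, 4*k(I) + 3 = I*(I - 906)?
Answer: -4/2160323 ≈ -1.8516e-6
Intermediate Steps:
k(I) = -¾ + I*(-906 + I)/4 (k(I) = -¾ + (I*(I - 906))/4 = -¾ + (I*(-906 + I))/4 = -¾ + I*(-906 + I)/4)
1/(s + k(304)) = 1/(-494328 + (-¾ - 453/2*304 + (¼)*304²)) = 1/(-494328 + (-¾ - 68856 + (¼)*92416)) = 1/(-494328 + (-¾ - 68856 + 23104)) = 1/(-494328 - 183011/4) = 1/(-2160323/4) = -4/2160323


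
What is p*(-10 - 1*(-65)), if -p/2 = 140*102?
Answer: -1570800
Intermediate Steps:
p = -28560 (p = -280*102 = -2*14280 = -28560)
p*(-10 - 1*(-65)) = -28560*(-10 - 1*(-65)) = -28560*(-10 + 65) = -28560*55 = -1570800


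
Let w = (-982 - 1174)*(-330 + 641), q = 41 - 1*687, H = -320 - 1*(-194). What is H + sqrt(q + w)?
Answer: -126 + I*sqrt(671162) ≈ -126.0 + 819.25*I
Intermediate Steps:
H = -126 (H = -320 + 194 = -126)
q = -646 (q = 41 - 687 = -646)
w = -670516 (w = -2156*311 = -670516)
H + sqrt(q + w) = -126 + sqrt(-646 - 670516) = -126 + sqrt(-671162) = -126 + I*sqrt(671162)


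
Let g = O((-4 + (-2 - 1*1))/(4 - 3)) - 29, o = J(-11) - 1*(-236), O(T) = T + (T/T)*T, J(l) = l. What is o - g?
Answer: 268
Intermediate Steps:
O(T) = 2*T (O(T) = T + 1*T = T + T = 2*T)
o = 225 (o = -11 - 1*(-236) = -11 + 236 = 225)
g = -43 (g = 2*((-4 + (-2 - 1*1))/(4 - 3)) - 29 = 2*((-4 + (-2 - 1))/1) - 29 = 2*((-4 - 3)*1) - 29 = 2*(-7*1) - 29 = 2*(-7) - 29 = -14 - 29 = -43)
o - g = 225 - 1*(-43) = 225 + 43 = 268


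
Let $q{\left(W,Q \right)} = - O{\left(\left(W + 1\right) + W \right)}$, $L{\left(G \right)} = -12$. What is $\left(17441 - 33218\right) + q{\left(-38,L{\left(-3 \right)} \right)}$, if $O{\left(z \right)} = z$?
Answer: $-15702$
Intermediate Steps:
$q{\left(W,Q \right)} = -1 - 2 W$ ($q{\left(W,Q \right)} = - (\left(W + 1\right) + W) = - (\left(1 + W\right) + W) = - (1 + 2 W) = -1 - 2 W$)
$\left(17441 - 33218\right) + q{\left(-38,L{\left(-3 \right)} \right)} = \left(17441 - 33218\right) - -75 = -15777 + \left(-1 + 76\right) = -15777 + 75 = -15702$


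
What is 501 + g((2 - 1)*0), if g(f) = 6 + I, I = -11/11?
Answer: 506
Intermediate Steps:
I = -1 (I = -11*1/11 = -1)
g(f) = 5 (g(f) = 6 - 1 = 5)
501 + g((2 - 1)*0) = 501 + 5 = 506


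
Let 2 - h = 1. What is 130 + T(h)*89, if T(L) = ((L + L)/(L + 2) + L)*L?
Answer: 835/3 ≈ 278.33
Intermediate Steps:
h = 1 (h = 2 - 1*1 = 2 - 1 = 1)
T(L) = L*(L + 2*L/(2 + L)) (T(L) = ((2*L)/(2 + L) + L)*L = (2*L/(2 + L) + L)*L = (L + 2*L/(2 + L))*L = L*(L + 2*L/(2 + L)))
130 + T(h)*89 = 130 + (1**2*(4 + 1)/(2 + 1))*89 = 130 + (1*5/3)*89 = 130 + (1*(1/3)*5)*89 = 130 + (5/3)*89 = 130 + 445/3 = 835/3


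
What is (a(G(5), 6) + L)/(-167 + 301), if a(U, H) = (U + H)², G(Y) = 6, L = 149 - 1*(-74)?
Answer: 367/134 ≈ 2.7388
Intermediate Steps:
L = 223 (L = 149 + 74 = 223)
a(U, H) = (H + U)²
(a(G(5), 6) + L)/(-167 + 301) = ((6 + 6)² + 223)/(-167 + 301) = (12² + 223)/134 = (144 + 223)*(1/134) = 367*(1/134) = 367/134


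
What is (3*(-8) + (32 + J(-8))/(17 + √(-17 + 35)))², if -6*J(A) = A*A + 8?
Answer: 38002096/73441 + 739680*√2/73441 ≈ 531.69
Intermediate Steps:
J(A) = -4/3 - A²/6 (J(A) = -(A*A + 8)/6 = -(A² + 8)/6 = -(8 + A²)/6 = -4/3 - A²/6)
(3*(-8) + (32 + J(-8))/(17 + √(-17 + 35)))² = (3*(-8) + (32 + (-4/3 - ⅙*(-8)²))/(17 + √(-17 + 35)))² = (-24 + (32 + (-4/3 - ⅙*64))/(17 + √18))² = (-24 + (32 + (-4/3 - 32/3))/(17 + 3*√2))² = (-24 + (32 - 12)/(17 + 3*√2))² = (-24 + 20/(17 + 3*√2))²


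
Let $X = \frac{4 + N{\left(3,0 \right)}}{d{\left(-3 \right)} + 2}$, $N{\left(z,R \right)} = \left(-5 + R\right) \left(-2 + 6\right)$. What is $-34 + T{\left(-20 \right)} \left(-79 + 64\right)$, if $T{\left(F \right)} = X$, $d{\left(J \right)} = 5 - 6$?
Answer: $206$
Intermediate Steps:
$d{\left(J \right)} = -1$ ($d{\left(J \right)} = 5 - 6 = -1$)
$N{\left(z,R \right)} = -20 + 4 R$ ($N{\left(z,R \right)} = \left(-5 + R\right) 4 = -20 + 4 R$)
$X = -16$ ($X = \frac{4 + \left(-20 + 4 \cdot 0\right)}{-1 + 2} = \frac{4 + \left(-20 + 0\right)}{1} = \left(4 - 20\right) 1 = \left(-16\right) 1 = -16$)
$T{\left(F \right)} = -16$
$-34 + T{\left(-20 \right)} \left(-79 + 64\right) = -34 - 16 \left(-79 + 64\right) = -34 - -240 = -34 + 240 = 206$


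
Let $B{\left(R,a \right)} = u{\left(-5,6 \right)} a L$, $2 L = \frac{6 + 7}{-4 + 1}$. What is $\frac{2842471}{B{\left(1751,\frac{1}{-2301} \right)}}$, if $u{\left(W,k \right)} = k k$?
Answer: $\frac{167705789}{2} \approx 8.3853 \cdot 10^{7}$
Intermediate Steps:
$u{\left(W,k \right)} = k^{2}$
$L = - \frac{13}{6}$ ($L = \frac{\left(6 + 7\right) \frac{1}{-4 + 1}}{2} = \frac{13 \frac{1}{-3}}{2} = \frac{13 \left(- \frac{1}{3}\right)}{2} = \frac{1}{2} \left(- \frac{13}{3}\right) = - \frac{13}{6} \approx -2.1667$)
$B{\left(R,a \right)} = - 78 a$ ($B{\left(R,a \right)} = 6^{2} a \left(- \frac{13}{6}\right) = 36 a \left(- \frac{13}{6}\right) = - 78 a$)
$\frac{2842471}{B{\left(1751,\frac{1}{-2301} \right)}} = \frac{2842471}{\left(-78\right) \frac{1}{-2301}} = \frac{2842471}{\left(-78\right) \left(- \frac{1}{2301}\right)} = \frac{2842471}{\frac{2}{59}} = 2842471 \cdot \frac{59}{2} = \frac{167705789}{2}$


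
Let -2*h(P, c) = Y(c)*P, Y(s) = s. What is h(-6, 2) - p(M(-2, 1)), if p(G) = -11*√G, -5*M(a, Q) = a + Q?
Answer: 6 + 11*√5/5 ≈ 10.919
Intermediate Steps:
M(a, Q) = -Q/5 - a/5 (M(a, Q) = -(a + Q)/5 = -(Q + a)/5 = -Q/5 - a/5)
h(P, c) = -P*c/2 (h(P, c) = -c*P/2 = -P*c/2)
h(-6, 2) - p(M(-2, 1)) = -½*(-6)*2 - (-11)*√(-⅕*1 - ⅕*(-2)) = 6 - (-11)*√(-⅕ + ⅖) = 6 - (-11)*√(⅕) = 6 - (-11)*√5/5 = 6 + 11*√5/5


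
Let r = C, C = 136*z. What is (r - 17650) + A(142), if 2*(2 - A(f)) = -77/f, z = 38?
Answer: -3544243/284 ≈ -12480.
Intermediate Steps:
A(f) = 2 + 77/(2*f) (A(f) = 2 - (-77)/(2*f) = 2 + 77/(2*f))
C = 5168 (C = 136*38 = 5168)
r = 5168
(r - 17650) + A(142) = (5168 - 17650) + (2 + (77/2)/142) = -12482 + (2 + (77/2)*(1/142)) = -12482 + (2 + 77/284) = -12482 + 645/284 = -3544243/284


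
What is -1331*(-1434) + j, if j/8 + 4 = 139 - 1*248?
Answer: 1907750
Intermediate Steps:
j = -904 (j = -32 + 8*(139 - 1*248) = -32 + 8*(139 - 248) = -32 + 8*(-109) = -32 - 872 = -904)
-1331*(-1434) + j = -1331*(-1434) - 904 = 1908654 - 904 = 1907750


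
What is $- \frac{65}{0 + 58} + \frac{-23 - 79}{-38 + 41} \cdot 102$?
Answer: $- \frac{201209}{58} \approx -3469.1$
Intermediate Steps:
$- \frac{65}{0 + 58} + \frac{-23 - 79}{-38 + 41} \cdot 102 = - \frac{65}{58} + - \frac{102}{3} \cdot 102 = \left(-65\right) \frac{1}{58} + \left(-102\right) \frac{1}{3} \cdot 102 = - \frac{65}{58} - 3468 = - \frac{201209}{58}$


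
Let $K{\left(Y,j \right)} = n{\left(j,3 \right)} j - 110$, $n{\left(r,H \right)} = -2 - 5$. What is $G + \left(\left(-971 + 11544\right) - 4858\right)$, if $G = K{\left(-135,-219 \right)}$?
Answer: $7138$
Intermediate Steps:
$n{\left(r,H \right)} = -7$
$K{\left(Y,j \right)} = -110 - 7 j$ ($K{\left(Y,j \right)} = - 7 j - 110 = -110 - 7 j$)
$G = 1423$ ($G = -110 - -1533 = -110 + 1533 = 1423$)
$G + \left(\left(-971 + 11544\right) - 4858\right) = 1423 + \left(\left(-971 + 11544\right) - 4858\right) = 1423 + \left(10573 - 4858\right) = 1423 + 5715 = 7138$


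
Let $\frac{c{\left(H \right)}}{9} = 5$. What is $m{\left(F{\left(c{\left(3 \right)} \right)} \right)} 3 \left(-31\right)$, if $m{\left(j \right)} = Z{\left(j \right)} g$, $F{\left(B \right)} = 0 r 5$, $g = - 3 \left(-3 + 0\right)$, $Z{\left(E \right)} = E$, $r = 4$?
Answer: $0$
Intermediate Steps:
$g = 9$ ($g = \left(-3\right) \left(-3\right) = 9$)
$c{\left(H \right)} = 45$ ($c{\left(H \right)} = 9 \cdot 5 = 45$)
$F{\left(B \right)} = 0$ ($F{\left(B \right)} = 0 \cdot 4 \cdot 5 = 0 \cdot 5 = 0$)
$m{\left(j \right)} = 9 j$ ($m{\left(j \right)} = j 9 = 9 j$)
$m{\left(F{\left(c{\left(3 \right)} \right)} \right)} 3 \left(-31\right) = 9 \cdot 0 \cdot 3 \left(-31\right) = 0 \left(-93\right) = 0$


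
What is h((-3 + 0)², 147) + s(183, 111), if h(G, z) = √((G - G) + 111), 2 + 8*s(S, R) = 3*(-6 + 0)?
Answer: -5/2 + √111 ≈ 8.0357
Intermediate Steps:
s(S, R) = -5/2 (s(S, R) = -¼ + (3*(-6 + 0))/8 = -¼ + (3*(-6))/8 = -¼ + (⅛)*(-18) = -¼ - 9/4 = -5/2)
h(G, z) = √111 (h(G, z) = √(0 + 111) = √111)
h((-3 + 0)², 147) + s(183, 111) = √111 - 5/2 = -5/2 + √111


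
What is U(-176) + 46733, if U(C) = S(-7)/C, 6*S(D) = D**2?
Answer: 49349999/1056 ≈ 46733.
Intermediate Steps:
S(D) = D**2/6
U(C) = 49/(6*C) (U(C) = ((1/6)*(-7)**2)/C = ((1/6)*49)/C = 49/(6*C))
U(-176) + 46733 = (49/6)/(-176) + 46733 = (49/6)*(-1/176) + 46733 = -49/1056 + 46733 = 49349999/1056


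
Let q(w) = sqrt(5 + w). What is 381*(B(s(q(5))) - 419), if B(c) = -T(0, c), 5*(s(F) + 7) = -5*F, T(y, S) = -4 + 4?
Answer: -159639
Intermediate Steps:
T(y, S) = 0
s(F) = -7 - F (s(F) = -7 + (-5*F)/5 = -7 - F)
B(c) = 0 (B(c) = -1*0 = 0)
381*(B(s(q(5))) - 419) = 381*(0 - 419) = 381*(-419) = -159639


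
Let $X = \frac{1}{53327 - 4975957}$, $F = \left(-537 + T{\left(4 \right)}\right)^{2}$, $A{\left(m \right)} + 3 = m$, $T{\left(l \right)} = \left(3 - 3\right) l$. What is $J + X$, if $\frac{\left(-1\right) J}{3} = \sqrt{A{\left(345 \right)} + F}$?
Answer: $- \frac{1}{4922630} - 153 \sqrt{111} \approx -1612.0$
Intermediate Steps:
$T{\left(l \right)} = 0$ ($T{\left(l \right)} = 0 l = 0$)
$A{\left(m \right)} = -3 + m$
$F = 288369$ ($F = \left(-537 + 0\right)^{2} = \left(-537\right)^{2} = 288369$)
$X = - \frac{1}{4922630}$ ($X = \frac{1}{-4922630} = - \frac{1}{4922630} \approx -2.0314 \cdot 10^{-7}$)
$J = - 153 \sqrt{111}$ ($J = - 3 \sqrt{\left(-3 + 345\right) + 288369} = - 3 \sqrt{342 + 288369} = - 3 \sqrt{288711} = - 3 \cdot 51 \sqrt{111} = - 153 \sqrt{111} \approx -1612.0$)
$J + X = - 153 \sqrt{111} - \frac{1}{4922630} = - \frac{1}{4922630} - 153 \sqrt{111}$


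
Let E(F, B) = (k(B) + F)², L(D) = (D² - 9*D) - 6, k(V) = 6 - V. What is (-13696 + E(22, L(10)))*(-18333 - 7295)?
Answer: 336239360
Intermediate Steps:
L(D) = -6 + D² - 9*D
E(F, B) = (6 + F - B)² (E(F, B) = ((6 - B) + F)² = (6 + F - B)²)
(-13696 + E(22, L(10)))*(-18333 - 7295) = (-13696 + (6 + 22 - (-6 + 10² - 9*10))²)*(-18333 - 7295) = (-13696 + (6 + 22 - (-6 + 100 - 90))²)*(-25628) = (-13696 + (6 + 22 - 1*4)²)*(-25628) = (-13696 + (6 + 22 - 4)²)*(-25628) = (-13696 + 24²)*(-25628) = (-13696 + 576)*(-25628) = -13120*(-25628) = 336239360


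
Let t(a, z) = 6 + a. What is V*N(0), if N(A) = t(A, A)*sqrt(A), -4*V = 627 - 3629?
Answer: 0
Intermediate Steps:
V = 1501/2 (V = -(627 - 3629)/4 = -1/4*(-3002) = 1501/2 ≈ 750.50)
N(A) = sqrt(A)*(6 + A) (N(A) = (6 + A)*sqrt(A) = sqrt(A)*(6 + A))
V*N(0) = 1501*(sqrt(0)*(6 + 0))/2 = 1501*(0*6)/2 = (1501/2)*0 = 0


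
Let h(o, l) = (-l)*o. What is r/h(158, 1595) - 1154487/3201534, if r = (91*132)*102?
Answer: -63841493371/12224523990 ≈ -5.2224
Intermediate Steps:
r = 1225224 (r = 12012*102 = 1225224)
h(o, l) = -l*o
r/h(158, 1595) - 1154487/3201534 = 1225224/((-1*1595*158)) - 1154487/3201534 = 1225224/(-252010) - 1154487*1/3201534 = 1225224*(-1/252010) - 384829/1067178 = -55692/11455 - 384829/1067178 = -63841493371/12224523990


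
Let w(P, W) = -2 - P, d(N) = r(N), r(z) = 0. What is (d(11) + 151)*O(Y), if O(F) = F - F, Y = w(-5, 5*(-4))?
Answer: 0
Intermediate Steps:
d(N) = 0
Y = 3 (Y = -2 - 1*(-5) = -2 + 5 = 3)
O(F) = 0
(d(11) + 151)*O(Y) = (0 + 151)*0 = 151*0 = 0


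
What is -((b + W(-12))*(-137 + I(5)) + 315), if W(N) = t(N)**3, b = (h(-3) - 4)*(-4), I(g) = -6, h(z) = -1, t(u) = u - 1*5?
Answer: -700014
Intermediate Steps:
t(u) = -5 + u (t(u) = u - 5 = -5 + u)
b = 20 (b = (-1 - 4)*(-4) = -5*(-4) = 20)
W(N) = (-5 + N)**3
-((b + W(-12))*(-137 + I(5)) + 315) = -((20 + (-5 - 12)**3)*(-137 - 6) + 315) = -((20 + (-17)**3)*(-143) + 315) = -((20 - 4913)*(-143) + 315) = -(-4893*(-143) + 315) = -(699699 + 315) = -1*700014 = -700014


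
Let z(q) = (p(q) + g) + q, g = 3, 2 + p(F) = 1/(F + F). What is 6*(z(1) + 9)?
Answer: 69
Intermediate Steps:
p(F) = -2 + 1/(2*F) (p(F) = -2 + 1/(F + F) = -2 + 1/(2*F))
z(q) = 1 + q + 1/(2*q) (z(q) = ((-2 + 1/(2*q)) + 3) + q = (1 + 1/(2*q)) + q = 1 + q + 1/(2*q))
6*(z(1) + 9) = 6*((1 + 1 + (1/2)/1) + 9) = 6*((1 + 1 + (1/2)*1) + 9) = 6*((1 + 1 + 1/2) + 9) = 6*(5/2 + 9) = 6*(23/2) = 69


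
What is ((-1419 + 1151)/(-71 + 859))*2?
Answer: -134/197 ≈ -0.68020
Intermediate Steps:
((-1419 + 1151)/(-71 + 859))*2 = -268/788*2 = -268*1/788*2 = -67/197*2 = -134/197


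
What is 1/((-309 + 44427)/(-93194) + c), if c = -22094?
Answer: -46597/1029536177 ≈ -4.5260e-5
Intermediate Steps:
1/((-309 + 44427)/(-93194) + c) = 1/((-309 + 44427)/(-93194) - 22094) = 1/(44118*(-1/93194) - 22094) = 1/(-22059/46597 - 22094) = 1/(-1029536177/46597) = -46597/1029536177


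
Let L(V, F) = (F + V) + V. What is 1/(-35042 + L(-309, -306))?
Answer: -1/35966 ≈ -2.7804e-5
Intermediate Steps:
L(V, F) = F + 2*V
1/(-35042 + L(-309, -306)) = 1/(-35042 + (-306 + 2*(-309))) = 1/(-35042 + (-306 - 618)) = 1/(-35042 - 924) = 1/(-35966) = -1/35966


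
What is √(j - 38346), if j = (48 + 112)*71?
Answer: I*√26986 ≈ 164.27*I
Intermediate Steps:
j = 11360 (j = 160*71 = 11360)
√(j - 38346) = √(11360 - 38346) = √(-26986) = I*√26986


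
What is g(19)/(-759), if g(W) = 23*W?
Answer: -19/33 ≈ -0.57576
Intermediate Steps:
g(19)/(-759) = (23*19)/(-759) = 437*(-1/759) = -19/33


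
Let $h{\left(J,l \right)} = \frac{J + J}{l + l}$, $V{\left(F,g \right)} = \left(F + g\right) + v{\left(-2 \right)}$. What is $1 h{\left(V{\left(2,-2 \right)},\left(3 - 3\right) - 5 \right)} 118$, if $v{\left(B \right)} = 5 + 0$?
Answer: $-118$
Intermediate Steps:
$v{\left(B \right)} = 5$
$V{\left(F,g \right)} = 5 + F + g$ ($V{\left(F,g \right)} = \left(F + g\right) + 5 = 5 + F + g$)
$h{\left(J,l \right)} = \frac{J}{l}$ ($h{\left(J,l \right)} = \frac{2 J}{2 l} = 2 J \frac{1}{2 l} = \frac{J}{l}$)
$1 h{\left(V{\left(2,-2 \right)},\left(3 - 3\right) - 5 \right)} 118 = 1 \frac{5 + 2 - 2}{\left(3 - 3\right) - 5} \cdot 118 = 1 \frac{5}{0 - 5} \cdot 118 = 1 \frac{5}{-5} \cdot 118 = 1 \cdot 5 \left(- \frac{1}{5}\right) 118 = 1 \left(-1\right) 118 = \left(-1\right) 118 = -118$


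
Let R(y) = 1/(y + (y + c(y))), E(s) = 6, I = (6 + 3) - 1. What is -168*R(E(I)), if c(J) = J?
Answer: -28/3 ≈ -9.3333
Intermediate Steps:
I = 8 (I = 9 - 1 = 8)
R(y) = 1/(3*y) (R(y) = 1/(y + (y + y)) = 1/(y + 2*y) = 1/(3*y))
-168*R(E(I)) = -56/6 = -168*1/18 = -28/3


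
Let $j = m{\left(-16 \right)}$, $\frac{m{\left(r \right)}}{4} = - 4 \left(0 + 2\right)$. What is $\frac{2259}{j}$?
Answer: $- \frac{2259}{32} \approx -70.594$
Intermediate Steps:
$m{\left(r \right)} = -32$ ($m{\left(r \right)} = 4 \left(- 4 \left(0 + 2\right)\right) = 4 \left(\left(-4\right) 2\right) = 4 \left(-8\right) = -32$)
$j = -32$
$\frac{2259}{j} = \frac{2259}{-32} = 2259 \left(- \frac{1}{32}\right) = - \frac{2259}{32}$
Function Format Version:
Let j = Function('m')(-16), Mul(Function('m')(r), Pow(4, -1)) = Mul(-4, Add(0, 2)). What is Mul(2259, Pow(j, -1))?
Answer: Rational(-2259, 32) ≈ -70.594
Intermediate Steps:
Function('m')(r) = -32 (Function('m')(r) = Mul(4, Mul(-4, Add(0, 2))) = Mul(4, Mul(-4, 2)) = Mul(4, -8) = -32)
j = -32
Mul(2259, Pow(j, -1)) = Mul(2259, Pow(-32, -1)) = Mul(2259, Rational(-1, 32)) = Rational(-2259, 32)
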